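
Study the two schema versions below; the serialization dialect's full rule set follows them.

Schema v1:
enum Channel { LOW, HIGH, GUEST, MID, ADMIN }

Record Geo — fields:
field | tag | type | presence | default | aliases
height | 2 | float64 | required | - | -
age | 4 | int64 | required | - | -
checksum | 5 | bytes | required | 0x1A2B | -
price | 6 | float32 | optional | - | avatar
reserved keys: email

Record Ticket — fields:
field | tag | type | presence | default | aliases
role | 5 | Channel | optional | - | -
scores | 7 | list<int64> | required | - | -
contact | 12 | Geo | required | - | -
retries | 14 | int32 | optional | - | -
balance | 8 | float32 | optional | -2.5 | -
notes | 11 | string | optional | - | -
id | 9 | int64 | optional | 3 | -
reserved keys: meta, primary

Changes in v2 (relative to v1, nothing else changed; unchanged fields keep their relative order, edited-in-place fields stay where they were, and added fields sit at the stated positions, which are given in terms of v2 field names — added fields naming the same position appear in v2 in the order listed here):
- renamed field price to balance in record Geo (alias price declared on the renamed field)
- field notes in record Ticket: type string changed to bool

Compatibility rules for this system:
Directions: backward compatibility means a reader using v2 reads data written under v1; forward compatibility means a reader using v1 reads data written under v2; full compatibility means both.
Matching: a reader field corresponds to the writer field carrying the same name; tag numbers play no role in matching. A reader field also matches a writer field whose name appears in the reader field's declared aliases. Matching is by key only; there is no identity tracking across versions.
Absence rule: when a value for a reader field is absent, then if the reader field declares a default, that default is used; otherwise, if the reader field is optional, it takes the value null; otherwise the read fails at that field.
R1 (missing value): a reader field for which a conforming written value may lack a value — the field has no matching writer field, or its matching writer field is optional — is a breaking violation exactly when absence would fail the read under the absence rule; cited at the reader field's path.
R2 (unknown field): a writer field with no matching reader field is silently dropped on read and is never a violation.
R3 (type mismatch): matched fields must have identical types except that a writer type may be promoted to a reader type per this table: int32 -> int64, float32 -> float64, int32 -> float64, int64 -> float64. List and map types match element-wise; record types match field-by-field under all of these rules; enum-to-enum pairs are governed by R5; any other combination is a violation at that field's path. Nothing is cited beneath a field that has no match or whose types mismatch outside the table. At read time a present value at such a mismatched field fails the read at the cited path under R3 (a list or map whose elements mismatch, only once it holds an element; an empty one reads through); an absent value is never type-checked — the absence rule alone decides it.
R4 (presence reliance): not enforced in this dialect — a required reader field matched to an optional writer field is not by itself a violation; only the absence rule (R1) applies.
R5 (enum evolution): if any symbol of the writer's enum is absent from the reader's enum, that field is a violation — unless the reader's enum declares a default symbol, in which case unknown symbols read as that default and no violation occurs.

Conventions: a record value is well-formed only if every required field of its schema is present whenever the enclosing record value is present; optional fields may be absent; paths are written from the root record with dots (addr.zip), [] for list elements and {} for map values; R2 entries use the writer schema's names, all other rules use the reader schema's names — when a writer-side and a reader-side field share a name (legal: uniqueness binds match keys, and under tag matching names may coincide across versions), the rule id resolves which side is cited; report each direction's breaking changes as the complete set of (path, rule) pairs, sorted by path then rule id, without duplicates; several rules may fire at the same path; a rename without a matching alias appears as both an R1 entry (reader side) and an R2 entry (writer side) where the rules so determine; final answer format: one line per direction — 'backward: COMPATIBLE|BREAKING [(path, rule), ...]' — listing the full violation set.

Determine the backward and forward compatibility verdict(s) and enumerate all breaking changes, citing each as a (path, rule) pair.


the writer's type comes first in each Ticket pair
backward analysis of Ticket with v2 as reader and v1 as writer:
  role: Channel -> Channel, writer optional; from role
  scores: list<int64> -> list<int64>, writer required; from scores
  contact: Geo -> Geo, writer required; from contact
  retries: int32 -> int32, writer optional; from retries
  balance: float32 -> float32, writer optional; from balance
  notes: string -> bool, writer optional; from notes
  id: int64 -> int64, writer optional; from id
  contact.height: float64 -> float64, writer required; from contact.height
  contact.age: int64 -> int64, writer required; from contact.age
  contact.checksum: bytes -> bytes, writer required; from contact.checksum
  contact.balance: float32 -> float32, writer optional; from contact.price
  violation R3 at notes
  => backward: BREAKING (1)
forward analysis of Ticket with v1 as reader and v2 as writer:
  role: Channel -> Channel, writer optional; from role
  scores: list<int64> -> list<int64>, writer required; from scores
  contact: Geo -> Geo, writer required; from contact
  retries: int32 -> int32, writer optional; from retries
  balance: float32 -> float32, writer optional; from balance
  notes: bool -> string, writer optional; from notes
  id: int64 -> int64, writer optional; from id
  contact.height: float64 -> float64, writer required; from contact.height
  contact.age: int64 -> int64, writer required; from contact.age
  contact.checksum: bytes -> bytes, writer required; from contact.checksum
  contact.price: no writer match
  leftover writer field: contact.balance
  violation R3 at notes
  => forward: BREAKING (1)

backward: BREAKING [(notes, R3)]; forward: BREAKING [(notes, R3)]


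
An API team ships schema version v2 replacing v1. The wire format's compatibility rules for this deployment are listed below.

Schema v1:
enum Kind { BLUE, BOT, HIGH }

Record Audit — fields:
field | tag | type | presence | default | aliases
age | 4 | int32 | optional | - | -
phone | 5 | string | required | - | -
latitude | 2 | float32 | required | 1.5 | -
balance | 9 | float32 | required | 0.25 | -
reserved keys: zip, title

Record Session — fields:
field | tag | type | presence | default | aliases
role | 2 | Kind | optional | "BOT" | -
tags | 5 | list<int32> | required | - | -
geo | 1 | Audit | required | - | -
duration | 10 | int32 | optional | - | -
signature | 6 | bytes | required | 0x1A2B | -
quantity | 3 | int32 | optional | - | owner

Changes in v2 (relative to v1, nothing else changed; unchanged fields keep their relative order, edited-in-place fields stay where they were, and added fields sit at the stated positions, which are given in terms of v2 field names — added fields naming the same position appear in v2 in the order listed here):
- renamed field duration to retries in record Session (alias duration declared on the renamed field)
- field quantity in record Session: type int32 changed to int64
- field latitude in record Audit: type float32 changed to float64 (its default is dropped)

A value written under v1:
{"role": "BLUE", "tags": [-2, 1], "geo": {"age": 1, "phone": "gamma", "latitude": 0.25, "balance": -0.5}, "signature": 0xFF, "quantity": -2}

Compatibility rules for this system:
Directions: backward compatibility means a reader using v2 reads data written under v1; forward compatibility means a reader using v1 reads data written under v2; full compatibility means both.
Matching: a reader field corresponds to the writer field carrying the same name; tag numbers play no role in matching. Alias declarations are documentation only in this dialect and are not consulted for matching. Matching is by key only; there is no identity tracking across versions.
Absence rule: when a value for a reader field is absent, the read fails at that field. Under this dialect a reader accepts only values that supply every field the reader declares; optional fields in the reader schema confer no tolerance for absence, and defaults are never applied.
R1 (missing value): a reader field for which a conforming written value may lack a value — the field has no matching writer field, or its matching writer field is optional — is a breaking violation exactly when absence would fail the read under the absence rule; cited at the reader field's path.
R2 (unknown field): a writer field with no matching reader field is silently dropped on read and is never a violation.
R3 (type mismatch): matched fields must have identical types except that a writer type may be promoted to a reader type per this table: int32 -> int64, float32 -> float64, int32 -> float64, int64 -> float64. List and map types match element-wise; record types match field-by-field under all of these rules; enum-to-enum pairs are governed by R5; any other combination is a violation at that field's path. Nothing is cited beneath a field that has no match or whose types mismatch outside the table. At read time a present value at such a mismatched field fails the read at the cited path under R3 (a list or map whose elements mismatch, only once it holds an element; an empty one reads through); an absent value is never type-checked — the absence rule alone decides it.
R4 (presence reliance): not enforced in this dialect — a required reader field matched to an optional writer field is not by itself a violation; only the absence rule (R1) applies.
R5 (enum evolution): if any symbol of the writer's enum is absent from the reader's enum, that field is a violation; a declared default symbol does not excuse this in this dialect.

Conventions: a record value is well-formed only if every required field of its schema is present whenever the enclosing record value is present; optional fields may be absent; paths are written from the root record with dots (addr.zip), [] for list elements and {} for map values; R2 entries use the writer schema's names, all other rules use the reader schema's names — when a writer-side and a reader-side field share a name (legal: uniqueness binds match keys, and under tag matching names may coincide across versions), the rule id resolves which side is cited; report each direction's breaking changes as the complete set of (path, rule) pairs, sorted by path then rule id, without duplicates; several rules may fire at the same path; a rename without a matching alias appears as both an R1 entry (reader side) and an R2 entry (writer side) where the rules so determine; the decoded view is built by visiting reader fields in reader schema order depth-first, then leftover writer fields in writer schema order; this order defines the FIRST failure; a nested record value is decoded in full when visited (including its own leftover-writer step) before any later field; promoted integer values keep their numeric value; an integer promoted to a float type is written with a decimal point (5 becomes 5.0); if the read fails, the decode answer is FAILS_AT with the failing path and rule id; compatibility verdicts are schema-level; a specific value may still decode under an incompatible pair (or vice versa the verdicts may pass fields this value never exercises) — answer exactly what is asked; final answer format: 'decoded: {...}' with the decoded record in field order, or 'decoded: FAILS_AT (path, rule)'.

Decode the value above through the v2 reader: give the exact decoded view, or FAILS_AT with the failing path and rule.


in Session below, arrows point writer -> reader
decoding the Session value with the v2 reader:
  role := "BLUE"
  tags := [-2, 1]
  geo.age := 1
  geo.phone := "gamma"
  geo.latitude := 0.25 (float32 -> float64)
  geo.balance := -0.5
  read fails at retries under R1 (no fill)
  => FAILS_AT (retries, R1)
the rest of the Session diff is inert for this question:
  field quantity in record Session: type int32 changed to int64 -> changes Session's schema-level verdicts only — the decode of this value is the same
  field latitude in record Audit: type float32 changed to float64 (its default is dropped) -> changes Session's schema-level verdicts only — the decode of this value is the same

decoded: FAILS_AT (retries, R1)


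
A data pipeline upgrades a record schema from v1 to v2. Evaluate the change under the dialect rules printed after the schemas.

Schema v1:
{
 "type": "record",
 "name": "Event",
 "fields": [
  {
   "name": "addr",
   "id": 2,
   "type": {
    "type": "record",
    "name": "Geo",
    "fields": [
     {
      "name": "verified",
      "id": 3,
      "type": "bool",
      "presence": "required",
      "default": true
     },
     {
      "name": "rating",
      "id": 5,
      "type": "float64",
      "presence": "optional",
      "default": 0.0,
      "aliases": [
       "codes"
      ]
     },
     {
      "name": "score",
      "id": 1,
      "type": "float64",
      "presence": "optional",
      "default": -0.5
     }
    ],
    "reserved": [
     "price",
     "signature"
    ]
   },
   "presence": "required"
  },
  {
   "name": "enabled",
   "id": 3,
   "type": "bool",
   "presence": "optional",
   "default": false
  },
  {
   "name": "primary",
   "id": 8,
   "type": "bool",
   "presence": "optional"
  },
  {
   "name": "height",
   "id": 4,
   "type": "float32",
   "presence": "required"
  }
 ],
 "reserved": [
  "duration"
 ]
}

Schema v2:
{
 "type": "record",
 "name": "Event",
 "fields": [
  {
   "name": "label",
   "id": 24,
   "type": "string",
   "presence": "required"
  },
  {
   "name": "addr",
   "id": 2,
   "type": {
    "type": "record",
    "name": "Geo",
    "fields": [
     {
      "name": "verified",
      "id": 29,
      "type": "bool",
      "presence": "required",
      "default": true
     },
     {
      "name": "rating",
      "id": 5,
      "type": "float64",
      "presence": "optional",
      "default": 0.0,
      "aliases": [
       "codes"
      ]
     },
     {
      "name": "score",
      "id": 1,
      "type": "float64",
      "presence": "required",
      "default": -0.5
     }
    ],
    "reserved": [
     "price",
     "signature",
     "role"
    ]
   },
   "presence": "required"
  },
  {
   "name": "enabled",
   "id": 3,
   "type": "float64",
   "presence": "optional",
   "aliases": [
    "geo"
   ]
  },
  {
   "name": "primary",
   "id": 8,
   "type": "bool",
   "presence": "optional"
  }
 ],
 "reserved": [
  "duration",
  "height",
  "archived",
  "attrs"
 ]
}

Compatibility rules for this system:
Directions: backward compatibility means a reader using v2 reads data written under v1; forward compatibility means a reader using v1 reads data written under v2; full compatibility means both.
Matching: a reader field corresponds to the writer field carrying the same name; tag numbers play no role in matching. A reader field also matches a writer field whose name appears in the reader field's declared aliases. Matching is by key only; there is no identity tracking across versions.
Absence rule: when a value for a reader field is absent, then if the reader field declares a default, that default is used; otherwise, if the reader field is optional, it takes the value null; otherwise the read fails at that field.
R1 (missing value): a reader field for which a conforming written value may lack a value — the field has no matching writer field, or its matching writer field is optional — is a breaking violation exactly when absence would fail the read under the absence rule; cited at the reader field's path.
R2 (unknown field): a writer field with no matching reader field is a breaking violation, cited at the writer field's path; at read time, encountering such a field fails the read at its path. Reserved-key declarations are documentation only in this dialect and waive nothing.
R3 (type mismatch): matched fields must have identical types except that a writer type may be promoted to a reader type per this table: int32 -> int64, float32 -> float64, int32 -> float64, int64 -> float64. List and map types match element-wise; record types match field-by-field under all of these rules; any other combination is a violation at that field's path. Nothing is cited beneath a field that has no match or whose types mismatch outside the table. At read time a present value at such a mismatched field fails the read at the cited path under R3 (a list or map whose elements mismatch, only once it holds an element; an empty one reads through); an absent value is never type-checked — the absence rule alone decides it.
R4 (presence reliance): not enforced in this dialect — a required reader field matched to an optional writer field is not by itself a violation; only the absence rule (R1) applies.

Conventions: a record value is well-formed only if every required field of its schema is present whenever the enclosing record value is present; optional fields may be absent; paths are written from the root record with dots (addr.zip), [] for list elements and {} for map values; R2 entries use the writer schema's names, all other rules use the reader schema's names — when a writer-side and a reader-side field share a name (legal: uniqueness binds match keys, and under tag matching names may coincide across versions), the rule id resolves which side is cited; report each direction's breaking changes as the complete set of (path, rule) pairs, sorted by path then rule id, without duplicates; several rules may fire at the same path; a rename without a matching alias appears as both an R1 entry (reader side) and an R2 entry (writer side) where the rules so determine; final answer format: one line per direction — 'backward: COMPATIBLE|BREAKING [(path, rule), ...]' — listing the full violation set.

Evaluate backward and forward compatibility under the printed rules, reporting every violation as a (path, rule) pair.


backward: BREAKING [(enabled, R3), (height, R2), (label, R1)]; forward: BREAKING [(enabled, R3), (height, R1), (label, R2)]

arrows below run writer -> reader for Event
checking backward for Event: reader v2 against writer v1:
  label: no writer match
  addr <- addr (Geo -> Geo, writer required)
  enabled <- enabled (bool -> float64, writer optional)
  primary <- primary (bool -> bool, writer optional)
  writer field height has no reader counterpart
  addr.verified <- addr.verified (bool -> bool, writer required)
  addr.rating <- addr.rating (float64 -> float64, writer optional)
  addr.score <- addr.score (float64 -> float64, writer optional)
  breaking: (enabled, R3)
  breaking: (height, R2)
  breaking: (label, R1)
  => backward verdict for Event: BREAKING, 3 violation(s)
checking forward for Event: reader v1 against writer v2:
  addr <- addr (Geo -> Geo, writer required)
  enabled <- enabled (float64 -> bool, writer optional)
  primary <- primary (bool -> bool, writer optional)
  height: no writer match
  writer field label has no reader counterpart
  addr.verified <- addr.verified (bool -> bool, writer required)
  addr.rating <- addr.rating (float64 -> float64, writer optional)
  addr.score <- addr.score (float64 -> float64, writer required)
  breaking: (enabled, R3)
  breaking: (height, R1)
  breaking: (label, R2)
  => forward verdict for Event: BREAKING, 3 violation(s)


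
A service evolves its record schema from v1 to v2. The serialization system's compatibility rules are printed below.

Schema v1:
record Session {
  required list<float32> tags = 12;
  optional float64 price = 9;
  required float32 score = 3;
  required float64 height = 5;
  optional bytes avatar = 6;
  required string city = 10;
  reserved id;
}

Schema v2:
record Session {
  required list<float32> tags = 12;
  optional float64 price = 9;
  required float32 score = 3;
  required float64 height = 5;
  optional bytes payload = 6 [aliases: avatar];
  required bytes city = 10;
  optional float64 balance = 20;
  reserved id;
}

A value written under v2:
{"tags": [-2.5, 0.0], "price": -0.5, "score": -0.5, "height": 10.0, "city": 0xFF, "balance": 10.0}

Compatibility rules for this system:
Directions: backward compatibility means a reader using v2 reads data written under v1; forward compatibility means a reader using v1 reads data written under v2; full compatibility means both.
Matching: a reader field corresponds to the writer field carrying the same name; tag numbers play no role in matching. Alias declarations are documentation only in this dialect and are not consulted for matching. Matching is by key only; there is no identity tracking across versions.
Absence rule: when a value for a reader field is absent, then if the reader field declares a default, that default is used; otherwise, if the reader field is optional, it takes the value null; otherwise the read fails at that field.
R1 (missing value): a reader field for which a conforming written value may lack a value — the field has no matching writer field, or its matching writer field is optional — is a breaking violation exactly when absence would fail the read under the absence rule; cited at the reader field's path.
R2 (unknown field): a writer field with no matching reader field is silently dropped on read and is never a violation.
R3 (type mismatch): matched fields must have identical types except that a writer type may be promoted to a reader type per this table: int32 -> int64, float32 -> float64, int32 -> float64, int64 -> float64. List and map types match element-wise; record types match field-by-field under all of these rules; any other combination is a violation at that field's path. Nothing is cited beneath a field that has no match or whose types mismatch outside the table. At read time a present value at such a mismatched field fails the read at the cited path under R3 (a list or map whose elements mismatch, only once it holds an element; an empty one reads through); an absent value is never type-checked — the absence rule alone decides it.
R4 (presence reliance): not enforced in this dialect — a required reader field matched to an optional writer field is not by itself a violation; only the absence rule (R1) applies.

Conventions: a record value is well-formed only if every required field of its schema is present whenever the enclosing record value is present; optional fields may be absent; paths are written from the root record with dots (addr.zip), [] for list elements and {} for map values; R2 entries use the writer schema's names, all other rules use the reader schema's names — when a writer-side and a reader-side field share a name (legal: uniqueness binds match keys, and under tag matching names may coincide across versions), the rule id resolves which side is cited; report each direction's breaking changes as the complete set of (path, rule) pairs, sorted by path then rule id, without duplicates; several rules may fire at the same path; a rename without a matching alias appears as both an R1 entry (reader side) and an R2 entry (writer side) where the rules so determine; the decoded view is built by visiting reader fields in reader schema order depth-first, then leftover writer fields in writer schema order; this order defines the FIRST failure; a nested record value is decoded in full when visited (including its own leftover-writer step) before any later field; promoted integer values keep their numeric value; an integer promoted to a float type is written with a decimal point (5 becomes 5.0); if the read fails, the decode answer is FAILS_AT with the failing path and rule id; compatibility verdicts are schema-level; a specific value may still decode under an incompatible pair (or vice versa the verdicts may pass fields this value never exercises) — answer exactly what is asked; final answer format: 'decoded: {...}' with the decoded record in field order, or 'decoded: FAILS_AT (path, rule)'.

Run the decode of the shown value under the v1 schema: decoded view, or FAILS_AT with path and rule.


decoded: FAILS_AT (city, R3)

each type pair in Session: writer, then reader
migrating the Session value to v1:
  tags := [-2.5, 0.0]
  price := -0.5
  score := -0.5
  height := 10.0
  avatar := null (missing; optional => null)
  read fails at city under R3
  => FAILS_AT (city, R3)
remaining Session differences; none change what is asked:
  renamed field avatar to payload in record Session (alias avatar declared on the renamed field) -> triggers nothing under the printed rules; the Session answer is the same either way
  added field balance to record Session: optional float64, tag 20 (in v2 it sits last) -> triggers nothing under the printed rules; the Session answer is the same either way


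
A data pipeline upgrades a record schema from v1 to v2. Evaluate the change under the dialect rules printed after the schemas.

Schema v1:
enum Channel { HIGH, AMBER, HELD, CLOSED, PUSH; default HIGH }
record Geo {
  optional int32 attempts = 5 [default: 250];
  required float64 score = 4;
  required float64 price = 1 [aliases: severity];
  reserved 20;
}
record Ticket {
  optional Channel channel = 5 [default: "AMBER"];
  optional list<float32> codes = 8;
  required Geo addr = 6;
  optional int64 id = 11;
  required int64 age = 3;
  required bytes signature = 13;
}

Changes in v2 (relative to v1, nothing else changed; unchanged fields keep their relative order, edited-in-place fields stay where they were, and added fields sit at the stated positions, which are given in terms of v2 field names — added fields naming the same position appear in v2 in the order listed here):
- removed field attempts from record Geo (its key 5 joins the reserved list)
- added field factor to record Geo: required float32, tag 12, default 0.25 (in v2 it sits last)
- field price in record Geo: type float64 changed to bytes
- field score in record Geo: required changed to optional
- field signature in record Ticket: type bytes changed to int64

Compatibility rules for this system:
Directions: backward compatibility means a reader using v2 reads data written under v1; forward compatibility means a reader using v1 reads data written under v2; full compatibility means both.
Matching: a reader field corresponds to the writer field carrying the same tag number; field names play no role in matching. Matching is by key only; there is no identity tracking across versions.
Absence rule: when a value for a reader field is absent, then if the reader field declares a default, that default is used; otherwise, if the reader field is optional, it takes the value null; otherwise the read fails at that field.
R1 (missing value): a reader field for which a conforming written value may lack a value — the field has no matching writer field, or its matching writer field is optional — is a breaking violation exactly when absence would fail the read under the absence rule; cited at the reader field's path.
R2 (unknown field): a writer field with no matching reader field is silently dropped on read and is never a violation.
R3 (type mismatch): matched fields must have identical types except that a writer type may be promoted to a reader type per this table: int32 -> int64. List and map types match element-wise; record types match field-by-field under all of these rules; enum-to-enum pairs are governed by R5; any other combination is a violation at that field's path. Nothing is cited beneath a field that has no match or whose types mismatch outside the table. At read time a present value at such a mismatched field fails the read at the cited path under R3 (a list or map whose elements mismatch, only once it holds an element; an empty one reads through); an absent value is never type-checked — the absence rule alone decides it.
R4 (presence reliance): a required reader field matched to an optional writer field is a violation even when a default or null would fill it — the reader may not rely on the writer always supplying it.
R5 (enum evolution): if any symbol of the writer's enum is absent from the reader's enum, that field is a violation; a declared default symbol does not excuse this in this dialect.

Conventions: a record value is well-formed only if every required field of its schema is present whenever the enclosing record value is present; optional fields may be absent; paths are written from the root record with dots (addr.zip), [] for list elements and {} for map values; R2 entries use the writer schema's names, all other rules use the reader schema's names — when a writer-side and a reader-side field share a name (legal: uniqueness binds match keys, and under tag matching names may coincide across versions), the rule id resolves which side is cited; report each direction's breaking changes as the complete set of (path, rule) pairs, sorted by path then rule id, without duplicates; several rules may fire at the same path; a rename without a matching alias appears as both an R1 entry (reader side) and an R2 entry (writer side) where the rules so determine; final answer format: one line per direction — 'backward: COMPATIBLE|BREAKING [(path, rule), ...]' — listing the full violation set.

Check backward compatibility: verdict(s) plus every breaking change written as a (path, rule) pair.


backward: BREAKING [(addr.price, R3), (signature, R3)]

each type pair in Ticket: writer, then reader
checking backward for Ticket: reader v2 against writer v1:
  channel: Channel -> Channel, writer optional; from channel
  codes: list<float32> -> list<float32>, writer optional; from codes
  addr: Geo -> Geo, writer required; from addr
  id: int64 -> int64, writer optional; from id
  age: int64 -> int64, writer required; from age
  signature: bytes -> int64, writer required; from signature
  addr.score: float64 -> float64, writer required; from addr.score
  addr.price: float64 -> bytes, writer required; from addr.price
  addr.factor: no writer-side match
  writer addr.attempts: unknown to reader
  rule R3 violated at addr.price
  rule R3 violated at signature
  => backward: BREAKING (2)
ruling out the remaining Ticket differences:
  removed field attempts from record Geo (its key 5 joins the reserved list) -> fires no rule on Ticket, leaving the asked answer as it is
  added field factor to record Geo: required float32, tag 12, default 0.25 (in v2 it sits last) -> fires no rule on Ticket, leaving the asked answer as it is
  field score in record Geo: required changed to optional -> its effect on Ticket is confined to the forward direction, not asked


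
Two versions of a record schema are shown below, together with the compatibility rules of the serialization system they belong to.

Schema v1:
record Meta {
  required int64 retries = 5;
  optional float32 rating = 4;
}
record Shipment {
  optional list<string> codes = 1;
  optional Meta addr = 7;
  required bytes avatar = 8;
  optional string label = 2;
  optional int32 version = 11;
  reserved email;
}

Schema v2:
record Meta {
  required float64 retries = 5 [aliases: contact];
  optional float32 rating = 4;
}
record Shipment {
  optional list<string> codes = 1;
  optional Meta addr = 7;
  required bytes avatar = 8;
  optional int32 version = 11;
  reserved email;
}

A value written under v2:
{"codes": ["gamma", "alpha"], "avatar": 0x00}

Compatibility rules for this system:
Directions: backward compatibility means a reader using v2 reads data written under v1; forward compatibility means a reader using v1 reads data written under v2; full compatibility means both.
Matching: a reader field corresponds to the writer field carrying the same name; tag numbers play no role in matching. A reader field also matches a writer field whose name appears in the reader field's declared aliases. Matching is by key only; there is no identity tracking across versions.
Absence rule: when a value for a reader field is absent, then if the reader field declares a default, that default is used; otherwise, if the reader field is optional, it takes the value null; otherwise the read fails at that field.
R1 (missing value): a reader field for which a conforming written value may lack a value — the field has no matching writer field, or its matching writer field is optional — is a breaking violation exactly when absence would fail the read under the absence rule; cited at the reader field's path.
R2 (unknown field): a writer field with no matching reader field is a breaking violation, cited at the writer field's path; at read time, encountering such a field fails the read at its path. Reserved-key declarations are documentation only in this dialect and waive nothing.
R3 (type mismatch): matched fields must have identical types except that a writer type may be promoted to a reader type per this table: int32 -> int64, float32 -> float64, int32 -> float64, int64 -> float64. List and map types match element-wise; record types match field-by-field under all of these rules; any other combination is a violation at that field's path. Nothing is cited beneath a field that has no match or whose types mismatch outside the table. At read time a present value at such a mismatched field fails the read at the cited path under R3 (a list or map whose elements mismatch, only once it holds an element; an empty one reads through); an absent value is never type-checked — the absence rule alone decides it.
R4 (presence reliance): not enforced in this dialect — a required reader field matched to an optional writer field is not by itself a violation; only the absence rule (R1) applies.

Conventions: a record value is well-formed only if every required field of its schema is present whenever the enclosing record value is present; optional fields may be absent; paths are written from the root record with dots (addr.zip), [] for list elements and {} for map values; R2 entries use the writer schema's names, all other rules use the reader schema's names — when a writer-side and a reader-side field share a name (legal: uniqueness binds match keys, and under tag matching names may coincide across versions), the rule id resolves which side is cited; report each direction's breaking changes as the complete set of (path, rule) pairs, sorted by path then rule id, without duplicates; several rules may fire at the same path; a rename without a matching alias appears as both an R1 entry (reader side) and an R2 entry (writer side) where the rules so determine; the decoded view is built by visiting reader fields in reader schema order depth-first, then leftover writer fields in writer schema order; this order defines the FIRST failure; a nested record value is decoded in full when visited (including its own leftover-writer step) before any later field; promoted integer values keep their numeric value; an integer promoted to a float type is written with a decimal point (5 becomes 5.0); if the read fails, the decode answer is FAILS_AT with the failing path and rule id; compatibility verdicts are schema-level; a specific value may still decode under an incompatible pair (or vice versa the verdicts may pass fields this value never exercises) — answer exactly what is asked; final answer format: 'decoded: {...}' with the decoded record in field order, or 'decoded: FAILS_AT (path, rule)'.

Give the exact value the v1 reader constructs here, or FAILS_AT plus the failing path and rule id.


in Shipment below, arrows point writer -> reader
migrating the Shipment value to v1:
  codes := ["gamma", "alpha"]
  addr := null (not supplied -> null)
  avatar := 0x00
  label := null (not supplied -> null)
  version := null (not supplied -> null)
  => decoded: {"codes": ["gamma", "alpha"], "addr": null, "avatar": 0x00, "label": null, "version": null}
diffs on Shipment not affecting the asked answer:
  removed field label from record Shipment -> shifts the Shipment verdicts, not this decode
  field retries in record Meta: type int64 changed to float64 -> shifts the Shipment verdicts, not this decode

decoded: {"codes": ["gamma", "alpha"], "addr": null, "avatar": 0x00, "label": null, "version": null}


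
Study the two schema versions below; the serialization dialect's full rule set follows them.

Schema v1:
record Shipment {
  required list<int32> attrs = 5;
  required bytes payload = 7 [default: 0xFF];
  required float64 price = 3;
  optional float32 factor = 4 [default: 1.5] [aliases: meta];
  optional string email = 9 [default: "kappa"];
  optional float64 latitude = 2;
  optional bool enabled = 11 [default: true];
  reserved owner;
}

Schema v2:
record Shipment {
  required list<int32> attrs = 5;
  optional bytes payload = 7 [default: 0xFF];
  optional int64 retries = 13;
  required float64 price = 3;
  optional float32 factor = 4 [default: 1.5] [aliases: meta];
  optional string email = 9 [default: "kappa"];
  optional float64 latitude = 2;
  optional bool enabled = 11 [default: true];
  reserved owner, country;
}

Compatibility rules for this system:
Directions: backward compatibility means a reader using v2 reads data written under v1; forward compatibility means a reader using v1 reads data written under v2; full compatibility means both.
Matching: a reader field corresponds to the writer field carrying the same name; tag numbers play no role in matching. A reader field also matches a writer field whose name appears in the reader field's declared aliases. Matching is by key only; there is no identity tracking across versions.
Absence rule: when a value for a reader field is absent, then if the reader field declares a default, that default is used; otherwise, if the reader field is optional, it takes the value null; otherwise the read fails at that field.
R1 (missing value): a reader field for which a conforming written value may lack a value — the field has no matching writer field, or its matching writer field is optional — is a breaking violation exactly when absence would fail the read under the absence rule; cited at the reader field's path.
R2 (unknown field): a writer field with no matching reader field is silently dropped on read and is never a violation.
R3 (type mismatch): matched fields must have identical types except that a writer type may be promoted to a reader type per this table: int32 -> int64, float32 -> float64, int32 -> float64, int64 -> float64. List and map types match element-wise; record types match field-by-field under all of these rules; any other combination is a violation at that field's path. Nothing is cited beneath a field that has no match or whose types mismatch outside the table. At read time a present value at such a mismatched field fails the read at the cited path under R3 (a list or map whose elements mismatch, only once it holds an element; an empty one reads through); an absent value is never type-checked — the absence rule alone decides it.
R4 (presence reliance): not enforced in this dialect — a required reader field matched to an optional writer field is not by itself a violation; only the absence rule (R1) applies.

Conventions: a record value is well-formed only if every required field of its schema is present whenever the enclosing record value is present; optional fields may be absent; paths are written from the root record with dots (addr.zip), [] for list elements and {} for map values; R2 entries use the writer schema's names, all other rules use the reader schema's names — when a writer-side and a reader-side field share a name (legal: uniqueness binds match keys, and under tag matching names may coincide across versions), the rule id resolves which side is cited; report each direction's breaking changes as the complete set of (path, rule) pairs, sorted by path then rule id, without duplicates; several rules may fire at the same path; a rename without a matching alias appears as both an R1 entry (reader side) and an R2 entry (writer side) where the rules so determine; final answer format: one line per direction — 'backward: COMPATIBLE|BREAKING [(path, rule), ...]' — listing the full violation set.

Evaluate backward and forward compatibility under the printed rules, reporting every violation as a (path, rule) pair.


each type pair in Shipment: writer, then reader
checking backward for Shipment: reader v2 against writer v1:
  attrs: paired with writer attrs (list<int32> -> list<int32>; writer required)
  payload: paired with writer payload (bytes -> bytes; writer required)
  retries: no writer-side match
  price: paired with writer price (float64 -> float64; writer required)
  factor: paired with writer factor (float32 -> float32; writer optional)
  email: paired with writer email (string -> string; writer optional)
  latitude: paired with writer latitude (float64 -> float64; writer optional)
  enabled: paired with writer enabled (bool -> bool; writer optional)
  => backward: COMPATIBLE
checking forward for Shipment: reader v1 against writer v2:
  attrs: paired with writer attrs (list<int32> -> list<int32>; writer required)
  payload: paired with writer payload (bytes -> bytes; writer optional)
  price: paired with writer price (float64 -> float64; writer required)
  factor: paired with writer factor (float32 -> float32; writer optional)
  email: paired with writer email (string -> string; writer optional)
  latitude: paired with writer latitude (float64 -> float64; writer optional)
  enabled: paired with writer enabled (bool -> bool; writer optional)
  leftover writer field: retries
  => forward: COMPATIBLE

backward: COMPATIBLE []; forward: COMPATIBLE []
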